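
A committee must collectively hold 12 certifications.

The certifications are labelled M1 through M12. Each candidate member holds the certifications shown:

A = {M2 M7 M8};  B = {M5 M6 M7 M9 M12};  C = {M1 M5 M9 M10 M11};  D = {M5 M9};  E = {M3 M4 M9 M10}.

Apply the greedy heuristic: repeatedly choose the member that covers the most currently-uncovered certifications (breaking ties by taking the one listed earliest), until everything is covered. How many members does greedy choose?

Greedy: pick B (covers 5 new) → pick C (covers 3 new) → pick A (covers 2 new) → pick E (covers 2 new). Total picks: 4.

4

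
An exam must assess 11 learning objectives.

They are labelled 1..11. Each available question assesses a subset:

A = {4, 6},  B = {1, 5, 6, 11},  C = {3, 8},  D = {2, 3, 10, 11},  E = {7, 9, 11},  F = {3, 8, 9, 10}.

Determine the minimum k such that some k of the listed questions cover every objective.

5

Take {A, B, D, E, F}. Their union is {1, 2, 3, 4, 5, 6, 7, 8, 9, 10, 11}, which is all 11 objectives.
No 4 of the 6 questions cover everything (all 15 combinations miss at least one objective), so 5 is optimal.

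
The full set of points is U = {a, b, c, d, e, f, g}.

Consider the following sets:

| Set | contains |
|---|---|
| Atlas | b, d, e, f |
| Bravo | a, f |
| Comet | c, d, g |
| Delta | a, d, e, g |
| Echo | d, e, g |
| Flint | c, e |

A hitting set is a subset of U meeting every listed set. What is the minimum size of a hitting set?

3

The 3 points {e, f, g} hit every set.
No choice of 2 points meets every set, so 3 is the minimum.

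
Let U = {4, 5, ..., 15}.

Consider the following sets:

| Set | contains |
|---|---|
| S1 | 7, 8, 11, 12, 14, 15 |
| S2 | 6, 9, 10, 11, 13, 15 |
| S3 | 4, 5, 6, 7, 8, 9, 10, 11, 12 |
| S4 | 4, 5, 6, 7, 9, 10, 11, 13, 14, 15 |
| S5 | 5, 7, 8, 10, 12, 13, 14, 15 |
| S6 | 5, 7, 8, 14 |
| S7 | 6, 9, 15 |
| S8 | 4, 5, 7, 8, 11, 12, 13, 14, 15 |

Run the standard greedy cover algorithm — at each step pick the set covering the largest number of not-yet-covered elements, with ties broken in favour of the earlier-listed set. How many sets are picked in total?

Greedy: pick S4 (covers 10 new) → pick S1 (covers 2 new). Total picks: 2.

2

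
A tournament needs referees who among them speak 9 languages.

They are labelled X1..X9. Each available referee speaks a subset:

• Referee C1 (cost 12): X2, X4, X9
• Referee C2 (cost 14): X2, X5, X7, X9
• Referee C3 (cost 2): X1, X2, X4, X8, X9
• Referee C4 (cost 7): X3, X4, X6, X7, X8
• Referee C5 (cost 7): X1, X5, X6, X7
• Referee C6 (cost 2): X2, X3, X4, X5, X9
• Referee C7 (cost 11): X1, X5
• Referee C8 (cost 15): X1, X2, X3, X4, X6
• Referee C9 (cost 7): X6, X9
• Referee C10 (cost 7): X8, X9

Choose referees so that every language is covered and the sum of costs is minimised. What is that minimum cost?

C3, C5, C6 together cover every language (C3 ∪ C5 ∪ C6 = {X1, X2, X3, X4, X5, X6, X7, X8, X9}); total cost 2 + 7 + 2 = 11.
No covering selection has total cost below 11.

11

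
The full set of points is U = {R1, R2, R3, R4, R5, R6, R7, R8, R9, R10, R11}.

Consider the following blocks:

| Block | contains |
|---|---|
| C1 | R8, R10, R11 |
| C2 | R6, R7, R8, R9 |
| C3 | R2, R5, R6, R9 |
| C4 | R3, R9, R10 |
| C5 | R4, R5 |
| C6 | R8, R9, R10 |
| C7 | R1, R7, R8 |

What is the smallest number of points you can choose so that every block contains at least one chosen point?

H = {R5, R7, R10} meets every block (each contains at least one member of H), and |H| = 3.
The blocks C4, C5, C7 are pairwise disjoint, so any hitting set needs a separate point for each — at least 3. Hence 3 is optimal.

3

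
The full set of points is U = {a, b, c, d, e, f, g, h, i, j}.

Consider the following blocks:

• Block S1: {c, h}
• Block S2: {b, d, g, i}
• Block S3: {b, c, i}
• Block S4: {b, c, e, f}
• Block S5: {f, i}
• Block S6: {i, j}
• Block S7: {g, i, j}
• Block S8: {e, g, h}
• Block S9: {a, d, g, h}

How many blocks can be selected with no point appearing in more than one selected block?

3

S4, S6, S9 are pairwise disjoint (S4={b,c,e,f}; S6={i,j}; S9={a,d,g,h}).
Every remaining block overlaps one of these, and no 4 of the listed blocks are pairwise disjoint, so 3 is the maximum.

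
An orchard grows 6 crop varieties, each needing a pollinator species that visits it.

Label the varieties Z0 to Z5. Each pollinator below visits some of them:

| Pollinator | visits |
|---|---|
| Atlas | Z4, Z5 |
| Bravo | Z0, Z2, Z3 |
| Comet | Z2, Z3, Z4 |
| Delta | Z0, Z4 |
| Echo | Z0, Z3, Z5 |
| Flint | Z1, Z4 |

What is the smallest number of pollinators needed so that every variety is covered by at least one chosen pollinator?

Comet and Echo and Flint together: Comet ∪ Echo ∪ Flint = {Z0, Z1, Z2, Z3, Z4, Z5} — every variety is covered.
Only Flint contains Z1, so Flint is forced; the remaining 4 varieties need at least 2 more pollinators (each remaining pollinator adds at most 3) — so at least 3 pollinators are needed, and 3 is optimal.

3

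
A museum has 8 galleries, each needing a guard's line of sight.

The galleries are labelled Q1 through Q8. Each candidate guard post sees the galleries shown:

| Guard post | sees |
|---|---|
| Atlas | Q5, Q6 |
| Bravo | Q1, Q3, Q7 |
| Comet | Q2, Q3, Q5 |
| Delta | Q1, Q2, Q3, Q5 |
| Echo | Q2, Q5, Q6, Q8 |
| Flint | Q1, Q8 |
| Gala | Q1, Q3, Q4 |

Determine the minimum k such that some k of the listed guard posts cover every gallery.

Take {Bravo, Echo, Gala}. Their union is {Q1, Q2, Q3, Q4, Q5, Q6, Q7, Q8}, which is all 8 galleries.
Only Gala contains Q4, so Gala is forced; the remaining 5 galleries need at least 2 more guard posts (each remaining guard post adds at most 4) — so at least 3 guard posts are needed, and 3 is optimal.

3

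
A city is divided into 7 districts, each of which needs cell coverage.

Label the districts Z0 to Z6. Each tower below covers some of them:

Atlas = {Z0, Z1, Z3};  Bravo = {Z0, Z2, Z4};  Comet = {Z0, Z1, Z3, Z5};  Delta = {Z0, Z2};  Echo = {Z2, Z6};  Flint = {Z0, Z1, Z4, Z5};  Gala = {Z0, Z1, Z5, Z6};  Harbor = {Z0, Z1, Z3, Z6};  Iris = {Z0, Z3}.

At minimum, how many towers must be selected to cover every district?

Take {Atlas, Echo, Flint}. Their union is {Z0, Z1, Z2, Z3, Z4, Z5, Z6}, which is all 7 districts.
No 2 of the 9 towers cover everything (all 36 combinations miss at least one district), so 3 is optimal.

3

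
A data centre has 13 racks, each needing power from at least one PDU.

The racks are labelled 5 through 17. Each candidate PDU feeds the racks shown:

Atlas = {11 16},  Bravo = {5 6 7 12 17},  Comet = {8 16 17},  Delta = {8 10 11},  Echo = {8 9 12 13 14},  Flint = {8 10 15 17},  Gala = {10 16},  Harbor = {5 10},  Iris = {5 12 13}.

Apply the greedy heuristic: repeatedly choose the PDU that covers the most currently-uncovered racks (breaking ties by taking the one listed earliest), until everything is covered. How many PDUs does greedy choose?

Greedy: pick Bravo (covers 5 new) → pick Echo (covers 4 new) → pick Atlas (covers 2 new) → pick Flint (covers 2 new). Total picks: 4.

4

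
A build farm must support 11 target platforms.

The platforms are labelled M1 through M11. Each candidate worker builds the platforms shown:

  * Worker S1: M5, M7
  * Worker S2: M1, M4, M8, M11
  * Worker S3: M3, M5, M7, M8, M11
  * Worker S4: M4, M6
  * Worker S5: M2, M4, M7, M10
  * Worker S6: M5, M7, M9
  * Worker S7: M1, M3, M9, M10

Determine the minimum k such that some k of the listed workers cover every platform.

4

Take {S3, S4, S5, S7}. Their union is {M1, M2, M3, M4, M5, M6, M7, M8, M9, M10, M11}, which is all 11 platforms.
No 3 of the 7 workers cover everything (all 35 combinations miss at least one platform), so 4 is optimal.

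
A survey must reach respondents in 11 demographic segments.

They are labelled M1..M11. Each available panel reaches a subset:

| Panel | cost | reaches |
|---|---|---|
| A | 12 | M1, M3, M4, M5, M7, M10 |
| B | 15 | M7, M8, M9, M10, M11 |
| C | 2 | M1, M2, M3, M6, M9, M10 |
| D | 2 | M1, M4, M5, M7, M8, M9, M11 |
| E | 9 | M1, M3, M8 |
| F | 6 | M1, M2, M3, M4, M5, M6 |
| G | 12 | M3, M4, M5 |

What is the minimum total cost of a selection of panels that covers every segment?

C, D together cover every segment (C ∪ D = {M1, M2, M3, M4, M5, M6, M7, M8, M9, M10, M11}); total cost 2 + 2 = 4.
No covering selection has total cost below 4.

4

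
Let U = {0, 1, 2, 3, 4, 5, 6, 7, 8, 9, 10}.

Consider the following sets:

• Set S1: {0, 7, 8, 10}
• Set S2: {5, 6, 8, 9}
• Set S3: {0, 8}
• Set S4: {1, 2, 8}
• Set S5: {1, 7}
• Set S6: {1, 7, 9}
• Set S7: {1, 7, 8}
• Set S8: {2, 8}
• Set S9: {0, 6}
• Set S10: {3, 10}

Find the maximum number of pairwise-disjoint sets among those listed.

4

S5, S8, S9, S10 are pairwise disjoint (S5={1,7}; S8={2,8}; S9={0,6}; S10={3,10}).
Every remaining set overlaps one of these, and no 5 of the listed sets are pairwise disjoint, so 4 is the maximum.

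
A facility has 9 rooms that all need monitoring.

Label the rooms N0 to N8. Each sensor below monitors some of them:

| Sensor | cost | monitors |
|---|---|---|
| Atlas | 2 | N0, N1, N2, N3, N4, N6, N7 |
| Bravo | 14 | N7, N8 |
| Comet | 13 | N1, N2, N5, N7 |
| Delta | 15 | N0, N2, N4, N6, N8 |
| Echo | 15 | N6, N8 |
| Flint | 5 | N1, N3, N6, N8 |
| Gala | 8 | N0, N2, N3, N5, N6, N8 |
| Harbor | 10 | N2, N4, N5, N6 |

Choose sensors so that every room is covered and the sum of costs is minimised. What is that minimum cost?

Atlas, Gala together cover every room (Atlas ∪ Gala = {N0, N1, N2, N3, N4, N5, N6, N7, N8}); total cost 2 + 8 = 10.
No covering selection has total cost below 10.

10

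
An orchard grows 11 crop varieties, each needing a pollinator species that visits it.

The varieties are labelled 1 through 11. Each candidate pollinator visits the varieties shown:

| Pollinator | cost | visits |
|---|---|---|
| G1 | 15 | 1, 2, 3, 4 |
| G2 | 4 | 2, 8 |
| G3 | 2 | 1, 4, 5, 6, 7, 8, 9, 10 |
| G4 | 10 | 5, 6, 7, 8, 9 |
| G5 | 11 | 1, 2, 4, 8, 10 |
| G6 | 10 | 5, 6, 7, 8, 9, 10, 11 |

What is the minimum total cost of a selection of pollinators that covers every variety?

25

G1, G6 together cover every variety (G1 ∪ G6 = {1, 2, 3, 4, 5, 6, 7, 8, 9, 10, 11}); total cost 15 + 10 = 25.
The greedy pick G3, G2, G6, G1 costs 31; no covering selection beats 25.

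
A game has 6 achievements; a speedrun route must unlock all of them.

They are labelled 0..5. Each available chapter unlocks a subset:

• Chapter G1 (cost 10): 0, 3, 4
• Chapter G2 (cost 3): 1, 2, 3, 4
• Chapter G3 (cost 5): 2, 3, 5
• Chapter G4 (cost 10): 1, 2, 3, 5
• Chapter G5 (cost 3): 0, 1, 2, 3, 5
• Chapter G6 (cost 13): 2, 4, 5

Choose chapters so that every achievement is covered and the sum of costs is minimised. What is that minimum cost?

6

G2, G5 together cover every achievement (G2 ∪ G5 = {0, 1, 2, 3, 4, 5}); total cost 3 + 3 = 6.
No covering selection has total cost below 6.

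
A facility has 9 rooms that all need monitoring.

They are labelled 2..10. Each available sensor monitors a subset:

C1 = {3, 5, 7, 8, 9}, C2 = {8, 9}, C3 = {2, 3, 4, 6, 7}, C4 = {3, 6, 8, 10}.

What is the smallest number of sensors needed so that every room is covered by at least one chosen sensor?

Take {C1, C3, C4}. Their union is {2, 3, 4, 5, 6, 7, 8, 9, 10}, which is all 9 rooms.
Only C3 contains 2, so C3 is forced; the remaining 4 rooms need at least 2 more sensors (each remaining sensor adds at most 3) — so at least 3 sensors are needed, and 3 is optimal.

3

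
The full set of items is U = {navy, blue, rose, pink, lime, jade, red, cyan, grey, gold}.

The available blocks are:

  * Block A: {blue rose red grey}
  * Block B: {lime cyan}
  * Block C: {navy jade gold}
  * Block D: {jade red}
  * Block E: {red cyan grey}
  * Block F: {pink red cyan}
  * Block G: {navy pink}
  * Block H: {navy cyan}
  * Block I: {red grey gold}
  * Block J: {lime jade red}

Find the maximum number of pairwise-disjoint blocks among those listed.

A, B, C are pairwise disjoint (A={blue,rose,red,grey}; B={lime,cyan}; C={navy,jade,gold}).
Every remaining block overlaps one of these, and no 4 of the listed blocks are pairwise disjoint, so 3 is the maximum.

3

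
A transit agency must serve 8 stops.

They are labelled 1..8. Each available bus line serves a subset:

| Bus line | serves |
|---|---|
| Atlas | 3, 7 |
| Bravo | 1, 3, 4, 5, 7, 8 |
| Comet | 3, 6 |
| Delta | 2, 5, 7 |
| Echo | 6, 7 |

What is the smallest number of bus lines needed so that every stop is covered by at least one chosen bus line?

3

Bravo and Comet and Delta together: Bravo ∪ Comet ∪ Delta = {1, 2, 3, 4, 5, 6, 7, 8} — every stop is covered.
Only Bravo contains 1, so Bravo is forced; the remaining 2 stops need at least 2 more bus lines (each remaining bus line adds at most 1) — so at least 3 bus lines are needed, and 3 is optimal.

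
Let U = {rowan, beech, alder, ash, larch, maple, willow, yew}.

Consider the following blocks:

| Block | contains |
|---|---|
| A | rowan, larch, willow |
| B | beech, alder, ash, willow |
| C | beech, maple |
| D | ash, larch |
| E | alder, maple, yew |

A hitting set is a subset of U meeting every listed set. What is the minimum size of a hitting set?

3

The 3 elements {ash, maple, willow} hit every block.
No choice of 2 elements meets every block, so 3 is the minimum.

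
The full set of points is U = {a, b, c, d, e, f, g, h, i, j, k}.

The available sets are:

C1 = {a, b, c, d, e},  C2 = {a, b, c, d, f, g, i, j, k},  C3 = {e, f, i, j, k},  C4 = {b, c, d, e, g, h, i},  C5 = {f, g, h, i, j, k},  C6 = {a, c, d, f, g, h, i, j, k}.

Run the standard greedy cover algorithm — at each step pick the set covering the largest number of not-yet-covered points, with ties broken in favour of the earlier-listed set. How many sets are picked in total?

2

Greedy: pick C2 (covers 9 new) → pick C4 (covers 2 new). Total picks: 2.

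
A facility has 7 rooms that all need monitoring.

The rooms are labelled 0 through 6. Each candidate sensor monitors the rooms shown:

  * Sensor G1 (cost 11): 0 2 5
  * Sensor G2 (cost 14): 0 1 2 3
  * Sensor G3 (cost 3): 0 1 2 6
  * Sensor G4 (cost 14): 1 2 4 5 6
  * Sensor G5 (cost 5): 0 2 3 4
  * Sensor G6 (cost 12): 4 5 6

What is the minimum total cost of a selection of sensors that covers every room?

G1, G3, G5 together cover every room (G1 ∪ G3 ∪ G5 = {0, 1, 2, 3, 4, 5, 6}); total cost 11 + 3 + 5 = 19.
No covering selection has total cost below 19.

19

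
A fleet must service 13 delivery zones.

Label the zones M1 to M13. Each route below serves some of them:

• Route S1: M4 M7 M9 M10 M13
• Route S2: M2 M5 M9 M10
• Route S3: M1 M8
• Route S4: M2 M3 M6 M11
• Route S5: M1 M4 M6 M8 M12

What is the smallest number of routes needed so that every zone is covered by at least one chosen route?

Take {S1, S2, S4, S5}. Their union is {M1, M2, M3, M4, M5, M6, M7, M8, M9, M10, M11, M12, M13}, which is all 13 zones.
No 3 of the 5 routes cover everything (all 10 combinations miss at least one zone), so 4 is optimal.

4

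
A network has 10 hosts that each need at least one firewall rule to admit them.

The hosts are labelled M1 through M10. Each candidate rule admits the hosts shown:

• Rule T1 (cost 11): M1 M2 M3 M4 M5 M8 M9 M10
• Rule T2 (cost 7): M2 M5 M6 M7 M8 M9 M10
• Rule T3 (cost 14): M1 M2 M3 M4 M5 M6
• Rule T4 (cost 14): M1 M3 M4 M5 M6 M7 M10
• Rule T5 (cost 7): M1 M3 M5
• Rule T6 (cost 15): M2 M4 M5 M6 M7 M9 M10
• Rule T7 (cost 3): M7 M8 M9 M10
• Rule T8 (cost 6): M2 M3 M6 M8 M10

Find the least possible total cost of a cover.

17

T3, T7 together cover every host (T3 ∪ T7 = {M1, M2, M3, M4, M5, M6, M7, M8, M9, M10}); total cost 14 + 3 = 17.
The greedy pick T7, T8, T5, T1 costs 27; no covering selection beats 17.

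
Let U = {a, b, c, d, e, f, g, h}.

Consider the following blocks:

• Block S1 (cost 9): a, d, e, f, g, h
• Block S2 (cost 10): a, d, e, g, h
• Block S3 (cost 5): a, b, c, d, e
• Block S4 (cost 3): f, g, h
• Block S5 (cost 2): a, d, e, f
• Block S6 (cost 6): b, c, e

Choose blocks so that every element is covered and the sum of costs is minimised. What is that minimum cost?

8

S3, S4 together cover every element (S3 ∪ S4 = {a, b, c, d, e, f, g, h}); total cost 5 + 3 = 8.
The greedy pick S5, S4, S3 costs 10; no covering selection beats 8.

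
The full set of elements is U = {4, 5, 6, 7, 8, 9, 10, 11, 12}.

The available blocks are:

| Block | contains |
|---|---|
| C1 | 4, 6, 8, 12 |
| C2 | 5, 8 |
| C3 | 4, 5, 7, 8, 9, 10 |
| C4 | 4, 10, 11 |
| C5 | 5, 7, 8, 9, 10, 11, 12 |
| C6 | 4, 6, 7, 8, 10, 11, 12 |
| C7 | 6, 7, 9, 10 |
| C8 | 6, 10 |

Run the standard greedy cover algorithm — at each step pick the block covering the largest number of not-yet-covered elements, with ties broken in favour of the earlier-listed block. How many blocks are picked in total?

2

Greedy: pick C5 (covers 7 new) → pick C1 (covers 2 new). Total picks: 2.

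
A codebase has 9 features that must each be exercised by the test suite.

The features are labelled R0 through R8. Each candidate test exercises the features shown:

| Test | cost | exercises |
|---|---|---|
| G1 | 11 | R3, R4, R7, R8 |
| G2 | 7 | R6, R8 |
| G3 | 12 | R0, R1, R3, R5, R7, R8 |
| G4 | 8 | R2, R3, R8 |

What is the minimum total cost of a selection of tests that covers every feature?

38

G1, G2, G3, G4 together cover every feature (G1 ∪ G2 ∪ G3 ∪ G4 = {R0, R1, R2, R3, R4, R5, R6, R7, R8}); total cost 11 + 7 + 12 + 8 = 38.
No covering selection has total cost below 38.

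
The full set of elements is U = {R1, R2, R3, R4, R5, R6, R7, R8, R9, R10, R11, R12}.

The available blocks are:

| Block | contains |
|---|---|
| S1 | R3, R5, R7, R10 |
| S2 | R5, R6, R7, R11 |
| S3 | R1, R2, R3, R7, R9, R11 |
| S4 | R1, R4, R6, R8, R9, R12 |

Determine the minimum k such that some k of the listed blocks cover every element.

S1, S3, and S4 cover everything between them: the union {R1, R2, R3, R4, R5, R6, R7, R8, R9, R10, R11, R12} is all of U.
Only S3 contains R2, so S3 is forced; the remaining 6 elements need at least 2 more blocks (each remaining block adds at most 4) — so at least 3 blocks are needed, and 3 is optimal.

3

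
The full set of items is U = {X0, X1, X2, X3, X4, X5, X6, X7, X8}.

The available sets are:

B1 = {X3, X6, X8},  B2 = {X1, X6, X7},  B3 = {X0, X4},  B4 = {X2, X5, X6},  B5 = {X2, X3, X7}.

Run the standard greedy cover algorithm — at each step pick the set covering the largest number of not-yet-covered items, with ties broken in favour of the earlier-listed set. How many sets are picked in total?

Greedy: pick B1 (covers 3 new) → pick B2 (covers 2 new) → pick B3 (covers 2 new) → pick B4 (covers 2 new). Total picks: 4.

4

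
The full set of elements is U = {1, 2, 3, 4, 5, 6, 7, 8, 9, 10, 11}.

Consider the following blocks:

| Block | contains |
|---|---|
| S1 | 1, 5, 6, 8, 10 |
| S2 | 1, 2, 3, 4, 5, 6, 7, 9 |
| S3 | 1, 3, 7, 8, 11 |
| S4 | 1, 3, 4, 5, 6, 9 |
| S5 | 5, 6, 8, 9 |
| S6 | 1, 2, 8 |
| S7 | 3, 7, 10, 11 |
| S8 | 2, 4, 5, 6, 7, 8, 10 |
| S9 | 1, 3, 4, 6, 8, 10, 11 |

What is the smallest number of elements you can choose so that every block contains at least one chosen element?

2

Take H = {3, 8}. Each listed block contains at least one of these, so H is a hitting set of size 2.
The blocks S6, S7 are pairwise disjoint, so any hitting set needs a separate element for each — at least 2. Hence 2 is optimal.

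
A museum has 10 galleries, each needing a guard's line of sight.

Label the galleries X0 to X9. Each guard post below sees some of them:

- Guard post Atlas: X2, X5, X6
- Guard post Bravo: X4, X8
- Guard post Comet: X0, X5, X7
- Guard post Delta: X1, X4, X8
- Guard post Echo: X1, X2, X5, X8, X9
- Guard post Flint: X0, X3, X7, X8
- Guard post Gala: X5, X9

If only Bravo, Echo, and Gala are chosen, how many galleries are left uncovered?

4

Union of Bravo, Echo, Gala = {X1, X2, X4, X5, X8, X9}.
Not covered: X0, X3, X6, X7 — 4 galleries.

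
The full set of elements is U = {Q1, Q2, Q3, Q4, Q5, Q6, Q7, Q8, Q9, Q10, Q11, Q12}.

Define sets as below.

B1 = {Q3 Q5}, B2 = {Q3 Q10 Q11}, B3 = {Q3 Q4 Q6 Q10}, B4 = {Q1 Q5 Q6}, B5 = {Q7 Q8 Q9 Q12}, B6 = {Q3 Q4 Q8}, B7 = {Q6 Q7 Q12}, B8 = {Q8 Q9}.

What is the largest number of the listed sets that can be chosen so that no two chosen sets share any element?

B1, B7, B8 are pairwise disjoint (B1={Q3,Q5}; B7={Q6,Q7,Q12}; B8={Q8,Q9}).
Every remaining set overlaps one of these, and no 4 of the listed sets are pairwise disjoint, so 3 is the maximum.

3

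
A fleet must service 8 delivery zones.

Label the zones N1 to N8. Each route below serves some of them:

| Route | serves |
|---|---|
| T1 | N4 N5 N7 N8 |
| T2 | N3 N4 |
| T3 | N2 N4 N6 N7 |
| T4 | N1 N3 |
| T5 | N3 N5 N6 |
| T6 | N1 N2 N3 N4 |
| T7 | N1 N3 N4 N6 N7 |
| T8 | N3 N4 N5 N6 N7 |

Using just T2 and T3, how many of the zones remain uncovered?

3

Union of T2, T3 = {N2, N3, N4, N6, N7}.
Not covered: N1, N5, N8 — 3 zones.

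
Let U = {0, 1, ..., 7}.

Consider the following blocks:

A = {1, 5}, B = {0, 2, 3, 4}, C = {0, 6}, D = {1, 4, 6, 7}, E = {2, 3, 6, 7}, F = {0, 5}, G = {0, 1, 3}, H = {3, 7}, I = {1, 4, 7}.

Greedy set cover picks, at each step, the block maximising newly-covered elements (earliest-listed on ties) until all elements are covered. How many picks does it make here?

Greedy: pick B (covers 4 new) → pick D (covers 3 new) → pick A (covers 1 new). Total picks: 3.

3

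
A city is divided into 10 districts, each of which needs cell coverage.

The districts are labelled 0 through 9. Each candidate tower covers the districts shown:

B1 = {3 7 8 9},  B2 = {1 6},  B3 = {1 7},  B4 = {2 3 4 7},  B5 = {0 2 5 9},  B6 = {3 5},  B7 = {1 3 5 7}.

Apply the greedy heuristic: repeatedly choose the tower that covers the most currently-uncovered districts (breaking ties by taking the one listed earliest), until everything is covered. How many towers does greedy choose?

Greedy: pick B1 (covers 4 new) → pick B5 (covers 3 new) → pick B2 (covers 2 new) → pick B4 (covers 1 new). Total picks: 4.

4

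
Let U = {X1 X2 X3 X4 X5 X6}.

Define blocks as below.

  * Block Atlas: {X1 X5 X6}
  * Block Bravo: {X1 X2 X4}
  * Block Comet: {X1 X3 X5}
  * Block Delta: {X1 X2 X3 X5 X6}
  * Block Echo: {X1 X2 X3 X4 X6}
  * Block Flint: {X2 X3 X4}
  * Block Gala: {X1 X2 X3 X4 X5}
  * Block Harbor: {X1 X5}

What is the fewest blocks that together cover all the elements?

2

Take {Comet, Echo}. Their union is {X1, X2, X3, X4, X5, X6}, which is all 6 elements.
No single block has all 6 elements (the largest, Delta, has 5), so 2 is optimal.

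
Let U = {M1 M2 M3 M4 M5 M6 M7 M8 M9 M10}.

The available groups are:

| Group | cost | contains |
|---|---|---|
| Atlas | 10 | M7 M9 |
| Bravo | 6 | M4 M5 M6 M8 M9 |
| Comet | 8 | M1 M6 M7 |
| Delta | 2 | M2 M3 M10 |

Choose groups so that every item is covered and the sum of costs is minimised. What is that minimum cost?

16

Bravo, Comet, Delta together cover every item (Bravo ∪ Comet ∪ Delta = {M1, M2, M3, M4, M5, M6, M7, M8, M9, M10}); total cost 6 + 8 + 2 = 16.
No covering selection has total cost below 16.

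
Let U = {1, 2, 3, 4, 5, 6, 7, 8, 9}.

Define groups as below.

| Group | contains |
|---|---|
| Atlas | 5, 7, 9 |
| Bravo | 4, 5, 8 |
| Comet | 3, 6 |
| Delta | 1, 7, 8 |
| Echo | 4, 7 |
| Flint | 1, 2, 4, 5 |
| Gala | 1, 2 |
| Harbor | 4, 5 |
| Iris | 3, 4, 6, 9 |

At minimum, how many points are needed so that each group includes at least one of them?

4

Take H = {1, 3, 4, 7}. Each listed group contains at least one of these, so H is a hitting set of size 4.
No choice of 3 points meets every group, so 4 is the minimum.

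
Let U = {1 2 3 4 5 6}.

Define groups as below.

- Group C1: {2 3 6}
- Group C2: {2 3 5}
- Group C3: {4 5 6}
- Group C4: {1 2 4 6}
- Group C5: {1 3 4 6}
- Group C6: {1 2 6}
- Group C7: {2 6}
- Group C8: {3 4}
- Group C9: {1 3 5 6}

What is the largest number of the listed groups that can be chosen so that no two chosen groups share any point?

C7, C8 are pairwise disjoint (C7={2,6}; C8={3,4}).
Every remaining group overlaps one of these, and no 3 of the listed groups are pairwise disjoint, so 2 is the maximum.

2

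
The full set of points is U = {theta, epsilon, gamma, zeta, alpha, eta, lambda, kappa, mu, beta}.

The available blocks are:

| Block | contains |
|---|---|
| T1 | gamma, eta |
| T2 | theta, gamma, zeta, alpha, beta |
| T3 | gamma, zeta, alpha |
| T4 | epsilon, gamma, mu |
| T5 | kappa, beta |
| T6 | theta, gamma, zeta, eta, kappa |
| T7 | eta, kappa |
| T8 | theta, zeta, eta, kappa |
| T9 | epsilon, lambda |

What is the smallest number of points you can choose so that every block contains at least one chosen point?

The 3 points {gamma, lambda, kappa} hit every block.
The blocks T3, T7, T9 are pairwise disjoint, so any hitting set needs a separate point for each — at least 3. Hence 3 is optimal.

3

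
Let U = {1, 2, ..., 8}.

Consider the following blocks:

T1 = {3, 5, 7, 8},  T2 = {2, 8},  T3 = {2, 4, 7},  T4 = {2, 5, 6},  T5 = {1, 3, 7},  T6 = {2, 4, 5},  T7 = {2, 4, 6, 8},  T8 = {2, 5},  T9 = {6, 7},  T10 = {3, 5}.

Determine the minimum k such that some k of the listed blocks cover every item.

3

T1 and T5 and T7 together: T1 ∪ T5 ∪ T7 = {1, 2, 3, 4, 5, 6, 7, 8} — every item is covered.
Only T5 contains 1, so T5 is forced; the remaining 5 items need at least 2 more blocks (each remaining block adds at most 4) — so at least 3 blocks are needed, and 3 is optimal.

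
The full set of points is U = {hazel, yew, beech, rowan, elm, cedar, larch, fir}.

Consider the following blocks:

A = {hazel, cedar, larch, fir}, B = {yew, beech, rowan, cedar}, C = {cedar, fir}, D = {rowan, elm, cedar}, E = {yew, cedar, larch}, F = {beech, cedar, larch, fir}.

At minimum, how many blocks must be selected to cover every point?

A, B, and D cover everything between them: the union {hazel, yew, beech, rowan, elm, cedar, larch, fir} is all of U.
Only A contains hazel, so A is forced; the remaining 4 points need at least 2 more blocks (each remaining block adds at most 3) — so at least 3 blocks are needed, and 3 is optimal.

3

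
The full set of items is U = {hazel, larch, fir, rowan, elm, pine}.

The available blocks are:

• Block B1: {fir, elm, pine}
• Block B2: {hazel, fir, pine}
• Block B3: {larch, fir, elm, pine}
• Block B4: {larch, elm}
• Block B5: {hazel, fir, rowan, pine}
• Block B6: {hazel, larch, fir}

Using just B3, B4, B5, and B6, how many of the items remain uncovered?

0

Union of B3, B4, B5, B6 = {hazel, larch, fir, rowan, elm, pine} — that's every item, so 0 are uncovered.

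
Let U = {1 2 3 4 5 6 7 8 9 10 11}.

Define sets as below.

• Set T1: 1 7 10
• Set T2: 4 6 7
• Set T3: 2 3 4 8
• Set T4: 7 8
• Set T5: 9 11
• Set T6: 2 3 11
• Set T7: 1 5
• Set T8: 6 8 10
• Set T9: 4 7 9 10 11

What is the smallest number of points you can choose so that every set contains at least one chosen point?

4

H = {5, 7, 8, 11} meets every set (each contains at least one member of H), and |H| = 4.
No choice of 3 points meets every set, so 4 is the minimum.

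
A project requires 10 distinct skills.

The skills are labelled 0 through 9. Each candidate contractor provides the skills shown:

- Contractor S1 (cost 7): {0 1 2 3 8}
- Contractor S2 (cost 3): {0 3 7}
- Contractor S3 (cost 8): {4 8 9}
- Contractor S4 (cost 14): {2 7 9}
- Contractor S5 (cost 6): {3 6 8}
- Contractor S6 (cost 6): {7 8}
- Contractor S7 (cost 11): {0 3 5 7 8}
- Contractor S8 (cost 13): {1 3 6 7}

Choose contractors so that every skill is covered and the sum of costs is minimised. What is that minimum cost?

S1, S3, S5, S7 together cover every skill (S1 ∪ S3 ∪ S5 ∪ S7 = {0, 1, 2, 3, 4, 5, 6, 7, 8, 9}); total cost 7 + 8 + 6 + 11 = 32.
The greedy pick S2, S1, S3, S5, S7 costs 35; no covering selection beats 32.

32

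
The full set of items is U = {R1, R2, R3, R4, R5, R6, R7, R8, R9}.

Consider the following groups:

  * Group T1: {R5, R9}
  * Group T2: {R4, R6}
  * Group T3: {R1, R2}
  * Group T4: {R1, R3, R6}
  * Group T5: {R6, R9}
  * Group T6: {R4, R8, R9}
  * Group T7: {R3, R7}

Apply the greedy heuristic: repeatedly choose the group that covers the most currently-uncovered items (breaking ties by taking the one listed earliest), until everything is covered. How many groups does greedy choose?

Greedy: pick T4 (covers 3 new) → pick T6 (covers 3 new) → pick T1 (covers 1 new) → pick T3 (covers 1 new) → pick T7 (covers 1 new). Total picks: 5.

5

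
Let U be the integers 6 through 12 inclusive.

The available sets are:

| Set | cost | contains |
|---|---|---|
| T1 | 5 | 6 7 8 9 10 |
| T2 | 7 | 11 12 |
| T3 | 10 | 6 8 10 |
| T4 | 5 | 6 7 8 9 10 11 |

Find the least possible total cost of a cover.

T1, T2 together cover every item (T1 ∪ T2 = {6, 7, 8, 9, 10, 11, 12}); total cost 5 + 7 = 12.
No covering selection has total cost below 12.

12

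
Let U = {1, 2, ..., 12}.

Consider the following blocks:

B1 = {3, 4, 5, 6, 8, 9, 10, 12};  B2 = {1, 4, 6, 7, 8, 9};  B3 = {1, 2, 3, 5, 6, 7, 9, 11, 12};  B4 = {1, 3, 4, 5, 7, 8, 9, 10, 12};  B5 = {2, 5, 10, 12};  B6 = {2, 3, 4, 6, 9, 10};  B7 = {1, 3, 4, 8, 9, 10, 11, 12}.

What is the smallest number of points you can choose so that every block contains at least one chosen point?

2

The 2 points {2, 4} hit every block.
The blocks B2, B5 are pairwise disjoint, so any hitting set needs a separate point for each — at least 2. Hence 2 is optimal.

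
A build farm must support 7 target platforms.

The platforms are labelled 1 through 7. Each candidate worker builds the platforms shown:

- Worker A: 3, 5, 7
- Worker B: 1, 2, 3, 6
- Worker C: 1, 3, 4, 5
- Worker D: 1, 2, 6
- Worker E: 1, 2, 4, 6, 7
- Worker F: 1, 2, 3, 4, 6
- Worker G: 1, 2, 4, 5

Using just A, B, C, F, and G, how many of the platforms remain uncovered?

0

Union of A, B, C, F, G = {1, 2, 3, 4, 5, 6, 7} — that's every platform, so 0 are uncovered.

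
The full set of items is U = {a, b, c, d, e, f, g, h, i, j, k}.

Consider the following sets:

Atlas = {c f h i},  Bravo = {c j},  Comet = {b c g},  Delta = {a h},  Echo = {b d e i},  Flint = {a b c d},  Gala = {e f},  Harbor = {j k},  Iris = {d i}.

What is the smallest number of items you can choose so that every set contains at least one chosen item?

The 5 items {b, e, h, i, j} hit every set.
The sets Comet, Delta, Gala, Harbor, Iris are pairwise disjoint, so any hitting set needs a separate item for each — at least 5. Hence 5 is optimal.

5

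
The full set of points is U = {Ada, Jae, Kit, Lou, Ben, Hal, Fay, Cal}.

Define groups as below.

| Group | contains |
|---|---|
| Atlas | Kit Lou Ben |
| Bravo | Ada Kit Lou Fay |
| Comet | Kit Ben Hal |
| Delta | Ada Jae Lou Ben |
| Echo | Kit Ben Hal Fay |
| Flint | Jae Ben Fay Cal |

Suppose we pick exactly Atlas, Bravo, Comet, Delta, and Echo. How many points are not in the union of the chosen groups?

1

Union of Atlas, Bravo, Comet, Delta, Echo = {Ada, Jae, Kit, Lou, Ben, Hal, Fay}.
Not covered: Cal — 1 point.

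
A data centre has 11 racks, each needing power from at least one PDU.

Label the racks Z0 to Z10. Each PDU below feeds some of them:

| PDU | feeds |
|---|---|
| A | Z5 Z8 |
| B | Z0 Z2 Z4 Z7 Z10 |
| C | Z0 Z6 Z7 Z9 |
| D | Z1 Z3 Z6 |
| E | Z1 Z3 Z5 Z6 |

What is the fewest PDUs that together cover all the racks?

4

Take {A, B, C, E}. Their union is {Z0, Z1, Z2, Z3, Z4, Z5, Z6, Z7, Z8, Z9, Z10}, which is all 11 racks.
Only C contains Z9, so C is forced; the remaining 7 racks need at least 3 more PDUs (each remaining PDU adds at most 3) — so at least 4 PDUs are needed, and 4 is optimal.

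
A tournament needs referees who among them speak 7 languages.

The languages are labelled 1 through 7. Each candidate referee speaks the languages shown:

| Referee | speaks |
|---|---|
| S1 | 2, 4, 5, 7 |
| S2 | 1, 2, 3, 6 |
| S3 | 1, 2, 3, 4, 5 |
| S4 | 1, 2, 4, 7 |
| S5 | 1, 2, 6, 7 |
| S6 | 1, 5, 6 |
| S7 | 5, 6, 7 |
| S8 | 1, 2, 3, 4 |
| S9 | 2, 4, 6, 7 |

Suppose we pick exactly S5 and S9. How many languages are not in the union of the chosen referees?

Union of S5, S9 = {1, 2, 4, 6, 7}.
Not covered: 3, 5 — 2 languages.

2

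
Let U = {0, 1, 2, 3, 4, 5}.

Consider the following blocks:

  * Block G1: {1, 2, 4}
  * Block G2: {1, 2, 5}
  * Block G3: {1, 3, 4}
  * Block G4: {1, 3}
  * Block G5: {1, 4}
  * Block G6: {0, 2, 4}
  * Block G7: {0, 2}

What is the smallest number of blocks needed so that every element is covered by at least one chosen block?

3

Take {G2, G4, G6}. Their union is {0, 1, 2, 3, 4, 5}, which is all 6 elements.
Only G2 contains 5, so G2 is forced; the remaining 3 elements need at least 2 more blocks (each remaining block adds at most 2) — so at least 3 blocks are needed, and 3 is optimal.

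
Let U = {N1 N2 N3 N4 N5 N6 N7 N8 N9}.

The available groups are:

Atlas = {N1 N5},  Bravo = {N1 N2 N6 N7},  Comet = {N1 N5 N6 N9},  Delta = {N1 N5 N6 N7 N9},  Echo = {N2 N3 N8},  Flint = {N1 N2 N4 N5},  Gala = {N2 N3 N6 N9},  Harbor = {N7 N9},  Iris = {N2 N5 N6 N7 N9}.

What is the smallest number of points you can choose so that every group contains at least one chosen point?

H = {N1, N3, N7} meets every group (each contains at least one member of H), and |H| = 3.
The groups Atlas, Echo, Harbor are pairwise disjoint, so any hitting set needs a separate point for each — at least 3. Hence 3 is optimal.

3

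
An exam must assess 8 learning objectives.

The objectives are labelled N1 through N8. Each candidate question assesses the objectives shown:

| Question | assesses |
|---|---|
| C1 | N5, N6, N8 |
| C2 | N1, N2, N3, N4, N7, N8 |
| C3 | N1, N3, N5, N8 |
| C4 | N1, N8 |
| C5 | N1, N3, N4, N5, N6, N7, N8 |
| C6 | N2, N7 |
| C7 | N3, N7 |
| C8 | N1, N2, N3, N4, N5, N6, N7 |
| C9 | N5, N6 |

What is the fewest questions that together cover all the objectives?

C3 and C8 together: C3 ∪ C8 = {N1, N2, N3, N4, N5, N6, N7, N8} — every objective is covered.
No single question has all 8 objectives (the largest, C5, has 7), so 2 is optimal.

2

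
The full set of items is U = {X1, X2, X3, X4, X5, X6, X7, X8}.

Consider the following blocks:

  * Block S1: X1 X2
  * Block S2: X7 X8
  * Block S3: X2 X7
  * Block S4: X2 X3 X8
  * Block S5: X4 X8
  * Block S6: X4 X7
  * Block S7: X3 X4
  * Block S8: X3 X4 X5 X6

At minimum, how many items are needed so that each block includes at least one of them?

3

H = {X2, X4, X7} meets every block (each contains at least one member of H), and |H| = 3.
The blocks S1, S2, S7 are pairwise disjoint, so any hitting set needs a separate item for each — at least 3. Hence 3 is optimal.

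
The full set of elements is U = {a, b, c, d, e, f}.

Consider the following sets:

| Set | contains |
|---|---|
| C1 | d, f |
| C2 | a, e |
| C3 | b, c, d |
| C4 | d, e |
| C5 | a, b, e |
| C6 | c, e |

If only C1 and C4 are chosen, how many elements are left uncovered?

3

Union of C1, C4 = {d, e, f}.
Not covered: a, b, c — 3 elements.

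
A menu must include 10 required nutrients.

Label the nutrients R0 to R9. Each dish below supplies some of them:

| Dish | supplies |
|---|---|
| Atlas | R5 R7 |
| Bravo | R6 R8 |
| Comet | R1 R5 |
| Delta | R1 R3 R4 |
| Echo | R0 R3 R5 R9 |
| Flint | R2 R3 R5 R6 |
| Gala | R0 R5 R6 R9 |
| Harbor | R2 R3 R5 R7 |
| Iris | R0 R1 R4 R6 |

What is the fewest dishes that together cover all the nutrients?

Bravo and Echo and Harbor and Iris together: Bravo ∪ Echo ∪ Harbor ∪ Iris = {R0, R1, R2, R3, R4, R5, R6, R7, R8, R9} — every nutrient is covered.
No 3 of the 9 dishes cover everything (all 84 combinations miss at least one nutrient), so 4 is optimal.

4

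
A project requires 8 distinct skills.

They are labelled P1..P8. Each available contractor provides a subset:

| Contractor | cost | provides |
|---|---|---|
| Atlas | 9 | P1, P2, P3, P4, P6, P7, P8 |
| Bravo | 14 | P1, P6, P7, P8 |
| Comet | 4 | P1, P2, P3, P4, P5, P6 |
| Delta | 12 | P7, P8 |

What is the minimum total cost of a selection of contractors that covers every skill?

13

Atlas, Comet together cover every skill (Atlas ∪ Comet = {P1, P2, P3, P4, P5, P6, P7, P8}); total cost 9 + 4 = 13.
No covering selection has total cost below 13.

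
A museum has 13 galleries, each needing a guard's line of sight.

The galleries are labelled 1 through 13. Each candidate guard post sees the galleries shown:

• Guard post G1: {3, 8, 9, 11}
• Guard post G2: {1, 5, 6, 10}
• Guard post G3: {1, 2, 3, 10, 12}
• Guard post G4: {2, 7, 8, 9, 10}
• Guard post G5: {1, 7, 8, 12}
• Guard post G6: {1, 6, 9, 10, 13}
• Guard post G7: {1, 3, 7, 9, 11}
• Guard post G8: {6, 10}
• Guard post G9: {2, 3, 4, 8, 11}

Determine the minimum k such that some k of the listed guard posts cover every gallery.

4

G2 and G5 and G6 and G9 together: G2 ∪ G5 ∪ G6 ∪ G9 = {1, 2, 3, 4, 5, 6, 7, 8, 9, 10, 11, 12, 13} — every gallery is covered.
No 3 of the 9 guard posts cover everything (all 84 combinations miss at least one gallery), so 4 is optimal.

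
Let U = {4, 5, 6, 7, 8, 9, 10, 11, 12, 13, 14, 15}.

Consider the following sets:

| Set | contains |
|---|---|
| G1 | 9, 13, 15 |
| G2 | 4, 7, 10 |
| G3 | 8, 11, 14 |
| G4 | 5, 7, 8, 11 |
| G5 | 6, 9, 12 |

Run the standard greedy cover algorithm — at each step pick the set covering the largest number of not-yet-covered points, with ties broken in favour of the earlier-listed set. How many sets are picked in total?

5

Greedy: pick G4 (covers 4 new) → pick G1 (covers 3 new) → pick G2 (covers 2 new) → pick G5 (covers 2 new) → pick G3 (covers 1 new). Total picks: 5.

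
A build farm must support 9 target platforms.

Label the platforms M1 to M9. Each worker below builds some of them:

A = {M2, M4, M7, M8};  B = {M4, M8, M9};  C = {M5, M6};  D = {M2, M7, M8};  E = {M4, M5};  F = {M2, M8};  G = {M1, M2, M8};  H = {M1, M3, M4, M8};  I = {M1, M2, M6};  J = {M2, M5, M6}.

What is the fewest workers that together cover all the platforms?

Take {A, B, H, J}. Their union is {M1, M2, M3, M4, M5, M6, M7, M8, M9}, which is all 9 platforms.
No 3 of the 10 workers cover everything (all 120 combinations miss at least one platform), so 4 is optimal.

4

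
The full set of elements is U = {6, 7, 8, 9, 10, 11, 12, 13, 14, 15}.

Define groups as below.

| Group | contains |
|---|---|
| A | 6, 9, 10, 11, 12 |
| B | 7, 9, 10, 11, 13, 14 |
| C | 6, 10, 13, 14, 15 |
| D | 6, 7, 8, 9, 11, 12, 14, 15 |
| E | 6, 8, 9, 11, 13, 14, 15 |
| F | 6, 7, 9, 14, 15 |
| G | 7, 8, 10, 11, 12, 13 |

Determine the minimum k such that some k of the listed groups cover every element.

B and D together: B ∪ D = {6, 7, 8, 9, 10, 11, 12, 13, 14, 15} — every element is covered.
No single group has all 10 elements (the largest, D, has 8), so 2 is optimal.

2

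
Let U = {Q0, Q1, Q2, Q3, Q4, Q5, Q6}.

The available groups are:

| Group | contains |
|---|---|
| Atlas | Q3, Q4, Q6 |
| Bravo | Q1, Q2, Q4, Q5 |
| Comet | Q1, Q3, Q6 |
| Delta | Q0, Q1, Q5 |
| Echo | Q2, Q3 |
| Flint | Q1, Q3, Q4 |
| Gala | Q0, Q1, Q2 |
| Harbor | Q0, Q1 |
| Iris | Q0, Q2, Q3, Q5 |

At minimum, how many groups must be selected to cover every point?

3

Take {Atlas, Delta, Gala}. Their union is {Q0, Q1, Q2, Q3, Q4, Q5, Q6}, which is all 7 points.
No 2 of the 9 groups cover everything (all 36 combinations miss at least one point), so 3 is optimal.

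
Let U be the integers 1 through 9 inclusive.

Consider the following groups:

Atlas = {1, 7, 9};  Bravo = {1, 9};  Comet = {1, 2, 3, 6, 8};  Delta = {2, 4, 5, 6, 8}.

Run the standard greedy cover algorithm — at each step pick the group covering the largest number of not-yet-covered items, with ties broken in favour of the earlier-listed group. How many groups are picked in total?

3

Greedy: pick Comet (covers 5 new) → pick Atlas (covers 2 new) → pick Delta (covers 2 new). Total picks: 3.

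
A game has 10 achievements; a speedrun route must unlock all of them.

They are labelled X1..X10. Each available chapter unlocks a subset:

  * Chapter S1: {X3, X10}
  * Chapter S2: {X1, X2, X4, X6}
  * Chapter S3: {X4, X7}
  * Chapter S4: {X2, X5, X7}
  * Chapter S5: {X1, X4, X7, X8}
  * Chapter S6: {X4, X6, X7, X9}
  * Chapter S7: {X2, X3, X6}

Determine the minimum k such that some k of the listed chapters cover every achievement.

4

S1 and S4 and S5 and S6 together: S1 ∪ S4 ∪ S5 ∪ S6 = {X1, X2, X3, X4, X5, X6, X7, X8, X9, X10} — every achievement is covered.
Only S4 contains X5, so S4 is forced; the remaining 7 achievements need at least 3 more chapters (each remaining chapter adds at most 3) — so at least 4 chapters are needed, and 4 is optimal.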